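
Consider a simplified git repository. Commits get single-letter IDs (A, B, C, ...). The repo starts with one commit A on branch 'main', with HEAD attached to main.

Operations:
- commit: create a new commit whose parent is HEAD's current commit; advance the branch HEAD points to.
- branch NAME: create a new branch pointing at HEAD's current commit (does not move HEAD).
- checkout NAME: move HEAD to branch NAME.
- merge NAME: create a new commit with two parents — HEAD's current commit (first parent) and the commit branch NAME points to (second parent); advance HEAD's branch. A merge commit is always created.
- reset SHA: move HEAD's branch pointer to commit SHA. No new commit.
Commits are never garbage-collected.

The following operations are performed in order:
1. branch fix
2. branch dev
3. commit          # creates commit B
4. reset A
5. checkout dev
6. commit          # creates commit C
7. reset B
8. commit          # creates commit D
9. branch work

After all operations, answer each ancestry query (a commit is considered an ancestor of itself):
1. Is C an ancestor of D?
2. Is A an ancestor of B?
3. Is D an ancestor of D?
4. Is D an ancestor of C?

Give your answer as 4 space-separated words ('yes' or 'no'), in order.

After op 1 (branch): HEAD=main@A [fix=A main=A]
After op 2 (branch): HEAD=main@A [dev=A fix=A main=A]
After op 3 (commit): HEAD=main@B [dev=A fix=A main=B]
After op 4 (reset): HEAD=main@A [dev=A fix=A main=A]
After op 5 (checkout): HEAD=dev@A [dev=A fix=A main=A]
After op 6 (commit): HEAD=dev@C [dev=C fix=A main=A]
After op 7 (reset): HEAD=dev@B [dev=B fix=A main=A]
After op 8 (commit): HEAD=dev@D [dev=D fix=A main=A]
After op 9 (branch): HEAD=dev@D [dev=D fix=A main=A work=D]
ancestors(D) = {A,B,D}; C in? no
ancestors(B) = {A,B}; A in? yes
ancestors(D) = {A,B,D}; D in? yes
ancestors(C) = {A,C}; D in? no

Answer: no yes yes no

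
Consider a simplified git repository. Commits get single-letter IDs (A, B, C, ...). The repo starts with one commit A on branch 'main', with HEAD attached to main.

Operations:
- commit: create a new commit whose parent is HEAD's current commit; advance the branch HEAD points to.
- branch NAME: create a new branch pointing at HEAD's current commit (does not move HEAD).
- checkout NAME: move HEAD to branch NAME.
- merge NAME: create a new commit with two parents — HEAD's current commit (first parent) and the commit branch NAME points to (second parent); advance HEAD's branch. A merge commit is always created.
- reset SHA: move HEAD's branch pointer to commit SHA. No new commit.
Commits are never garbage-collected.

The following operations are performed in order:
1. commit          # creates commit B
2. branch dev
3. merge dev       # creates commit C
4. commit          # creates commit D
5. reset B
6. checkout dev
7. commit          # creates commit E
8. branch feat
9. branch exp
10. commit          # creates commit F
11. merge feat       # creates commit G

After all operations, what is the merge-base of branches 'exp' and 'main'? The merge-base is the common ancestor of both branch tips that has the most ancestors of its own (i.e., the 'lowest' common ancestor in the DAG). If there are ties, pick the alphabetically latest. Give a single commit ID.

After op 1 (commit): HEAD=main@B [main=B]
After op 2 (branch): HEAD=main@B [dev=B main=B]
After op 3 (merge): HEAD=main@C [dev=B main=C]
After op 4 (commit): HEAD=main@D [dev=B main=D]
After op 5 (reset): HEAD=main@B [dev=B main=B]
After op 6 (checkout): HEAD=dev@B [dev=B main=B]
After op 7 (commit): HEAD=dev@E [dev=E main=B]
After op 8 (branch): HEAD=dev@E [dev=E feat=E main=B]
After op 9 (branch): HEAD=dev@E [dev=E exp=E feat=E main=B]
After op 10 (commit): HEAD=dev@F [dev=F exp=E feat=E main=B]
After op 11 (merge): HEAD=dev@G [dev=G exp=E feat=E main=B]
ancestors(exp=E): ['A', 'B', 'E']
ancestors(main=B): ['A', 'B']
common: ['A', 'B']

Answer: B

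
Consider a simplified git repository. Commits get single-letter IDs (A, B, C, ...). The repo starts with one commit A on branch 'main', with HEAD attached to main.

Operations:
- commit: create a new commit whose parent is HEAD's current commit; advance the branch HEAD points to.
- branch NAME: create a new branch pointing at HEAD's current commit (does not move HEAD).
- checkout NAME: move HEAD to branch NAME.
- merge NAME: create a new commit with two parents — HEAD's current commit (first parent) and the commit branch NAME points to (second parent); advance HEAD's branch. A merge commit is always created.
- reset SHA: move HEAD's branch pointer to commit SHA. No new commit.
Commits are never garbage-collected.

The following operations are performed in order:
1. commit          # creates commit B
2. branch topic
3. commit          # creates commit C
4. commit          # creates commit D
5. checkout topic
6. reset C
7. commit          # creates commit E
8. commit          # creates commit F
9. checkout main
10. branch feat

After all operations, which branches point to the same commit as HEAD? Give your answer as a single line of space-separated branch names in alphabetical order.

Answer: feat main

Derivation:
After op 1 (commit): HEAD=main@B [main=B]
After op 2 (branch): HEAD=main@B [main=B topic=B]
After op 3 (commit): HEAD=main@C [main=C topic=B]
After op 4 (commit): HEAD=main@D [main=D topic=B]
After op 5 (checkout): HEAD=topic@B [main=D topic=B]
After op 6 (reset): HEAD=topic@C [main=D topic=C]
After op 7 (commit): HEAD=topic@E [main=D topic=E]
After op 8 (commit): HEAD=topic@F [main=D topic=F]
After op 9 (checkout): HEAD=main@D [main=D topic=F]
After op 10 (branch): HEAD=main@D [feat=D main=D topic=F]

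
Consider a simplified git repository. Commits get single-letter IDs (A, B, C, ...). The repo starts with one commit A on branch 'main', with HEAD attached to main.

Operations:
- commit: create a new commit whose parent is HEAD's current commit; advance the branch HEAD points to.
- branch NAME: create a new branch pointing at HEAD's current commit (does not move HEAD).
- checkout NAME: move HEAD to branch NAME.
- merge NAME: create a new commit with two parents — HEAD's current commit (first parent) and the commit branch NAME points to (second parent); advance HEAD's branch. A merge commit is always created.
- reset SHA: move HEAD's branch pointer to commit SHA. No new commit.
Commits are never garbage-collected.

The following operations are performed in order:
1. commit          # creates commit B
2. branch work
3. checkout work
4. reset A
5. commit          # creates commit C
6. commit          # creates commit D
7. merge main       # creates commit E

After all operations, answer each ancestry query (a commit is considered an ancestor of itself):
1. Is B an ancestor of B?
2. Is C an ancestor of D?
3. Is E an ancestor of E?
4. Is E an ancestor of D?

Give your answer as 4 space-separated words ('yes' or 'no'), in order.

After op 1 (commit): HEAD=main@B [main=B]
After op 2 (branch): HEAD=main@B [main=B work=B]
After op 3 (checkout): HEAD=work@B [main=B work=B]
After op 4 (reset): HEAD=work@A [main=B work=A]
After op 5 (commit): HEAD=work@C [main=B work=C]
After op 6 (commit): HEAD=work@D [main=B work=D]
After op 7 (merge): HEAD=work@E [main=B work=E]
ancestors(B) = {A,B}; B in? yes
ancestors(D) = {A,C,D}; C in? yes
ancestors(E) = {A,B,C,D,E}; E in? yes
ancestors(D) = {A,C,D}; E in? no

Answer: yes yes yes no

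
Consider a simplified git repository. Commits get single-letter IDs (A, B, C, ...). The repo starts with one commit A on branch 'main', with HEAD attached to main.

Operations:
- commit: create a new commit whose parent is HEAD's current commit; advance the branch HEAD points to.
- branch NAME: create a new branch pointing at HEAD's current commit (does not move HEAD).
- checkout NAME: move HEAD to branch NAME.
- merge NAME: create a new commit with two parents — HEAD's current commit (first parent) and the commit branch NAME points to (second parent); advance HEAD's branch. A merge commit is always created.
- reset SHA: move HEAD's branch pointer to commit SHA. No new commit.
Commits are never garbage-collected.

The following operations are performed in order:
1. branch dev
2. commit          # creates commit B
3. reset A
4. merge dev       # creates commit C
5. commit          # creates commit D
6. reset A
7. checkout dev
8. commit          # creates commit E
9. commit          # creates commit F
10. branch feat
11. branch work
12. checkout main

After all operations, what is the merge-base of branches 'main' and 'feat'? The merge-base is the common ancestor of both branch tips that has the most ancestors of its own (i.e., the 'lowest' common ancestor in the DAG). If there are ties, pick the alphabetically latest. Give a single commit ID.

After op 1 (branch): HEAD=main@A [dev=A main=A]
After op 2 (commit): HEAD=main@B [dev=A main=B]
After op 3 (reset): HEAD=main@A [dev=A main=A]
After op 4 (merge): HEAD=main@C [dev=A main=C]
After op 5 (commit): HEAD=main@D [dev=A main=D]
After op 6 (reset): HEAD=main@A [dev=A main=A]
After op 7 (checkout): HEAD=dev@A [dev=A main=A]
After op 8 (commit): HEAD=dev@E [dev=E main=A]
After op 9 (commit): HEAD=dev@F [dev=F main=A]
After op 10 (branch): HEAD=dev@F [dev=F feat=F main=A]
After op 11 (branch): HEAD=dev@F [dev=F feat=F main=A work=F]
After op 12 (checkout): HEAD=main@A [dev=F feat=F main=A work=F]
ancestors(main=A): ['A']
ancestors(feat=F): ['A', 'E', 'F']
common: ['A']

Answer: A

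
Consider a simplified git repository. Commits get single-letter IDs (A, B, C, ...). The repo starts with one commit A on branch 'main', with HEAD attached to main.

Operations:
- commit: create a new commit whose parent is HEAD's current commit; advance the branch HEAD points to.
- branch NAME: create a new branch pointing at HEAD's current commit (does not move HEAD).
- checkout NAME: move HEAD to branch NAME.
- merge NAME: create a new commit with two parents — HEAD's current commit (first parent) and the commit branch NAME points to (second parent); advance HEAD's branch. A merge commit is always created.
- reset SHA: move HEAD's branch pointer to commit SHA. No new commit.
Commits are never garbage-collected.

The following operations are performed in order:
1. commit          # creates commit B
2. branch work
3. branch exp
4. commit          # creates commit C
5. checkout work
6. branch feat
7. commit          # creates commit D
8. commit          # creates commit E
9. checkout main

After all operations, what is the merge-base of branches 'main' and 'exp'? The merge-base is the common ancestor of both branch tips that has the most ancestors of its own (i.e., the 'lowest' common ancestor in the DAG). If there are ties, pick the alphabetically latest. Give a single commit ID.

Answer: B

Derivation:
After op 1 (commit): HEAD=main@B [main=B]
After op 2 (branch): HEAD=main@B [main=B work=B]
After op 3 (branch): HEAD=main@B [exp=B main=B work=B]
After op 4 (commit): HEAD=main@C [exp=B main=C work=B]
After op 5 (checkout): HEAD=work@B [exp=B main=C work=B]
After op 6 (branch): HEAD=work@B [exp=B feat=B main=C work=B]
After op 7 (commit): HEAD=work@D [exp=B feat=B main=C work=D]
After op 8 (commit): HEAD=work@E [exp=B feat=B main=C work=E]
After op 9 (checkout): HEAD=main@C [exp=B feat=B main=C work=E]
ancestors(main=C): ['A', 'B', 'C']
ancestors(exp=B): ['A', 'B']
common: ['A', 'B']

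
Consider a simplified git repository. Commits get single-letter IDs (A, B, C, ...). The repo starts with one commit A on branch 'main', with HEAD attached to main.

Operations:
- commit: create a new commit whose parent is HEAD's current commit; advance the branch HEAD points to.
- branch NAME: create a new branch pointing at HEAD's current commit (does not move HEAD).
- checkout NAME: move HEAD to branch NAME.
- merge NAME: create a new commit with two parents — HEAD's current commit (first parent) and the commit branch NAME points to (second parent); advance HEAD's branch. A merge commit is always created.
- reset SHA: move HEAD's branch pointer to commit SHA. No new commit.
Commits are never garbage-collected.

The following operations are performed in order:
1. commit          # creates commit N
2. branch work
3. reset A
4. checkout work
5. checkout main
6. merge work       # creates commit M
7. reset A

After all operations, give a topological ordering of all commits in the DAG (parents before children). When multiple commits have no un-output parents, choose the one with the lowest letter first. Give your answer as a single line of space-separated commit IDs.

Answer: A N M

Derivation:
After op 1 (commit): HEAD=main@N [main=N]
After op 2 (branch): HEAD=main@N [main=N work=N]
After op 3 (reset): HEAD=main@A [main=A work=N]
After op 4 (checkout): HEAD=work@N [main=A work=N]
After op 5 (checkout): HEAD=main@A [main=A work=N]
After op 6 (merge): HEAD=main@M [main=M work=N]
After op 7 (reset): HEAD=main@A [main=A work=N]
commit A: parents=[]
commit M: parents=['A', 'N']
commit N: parents=['A']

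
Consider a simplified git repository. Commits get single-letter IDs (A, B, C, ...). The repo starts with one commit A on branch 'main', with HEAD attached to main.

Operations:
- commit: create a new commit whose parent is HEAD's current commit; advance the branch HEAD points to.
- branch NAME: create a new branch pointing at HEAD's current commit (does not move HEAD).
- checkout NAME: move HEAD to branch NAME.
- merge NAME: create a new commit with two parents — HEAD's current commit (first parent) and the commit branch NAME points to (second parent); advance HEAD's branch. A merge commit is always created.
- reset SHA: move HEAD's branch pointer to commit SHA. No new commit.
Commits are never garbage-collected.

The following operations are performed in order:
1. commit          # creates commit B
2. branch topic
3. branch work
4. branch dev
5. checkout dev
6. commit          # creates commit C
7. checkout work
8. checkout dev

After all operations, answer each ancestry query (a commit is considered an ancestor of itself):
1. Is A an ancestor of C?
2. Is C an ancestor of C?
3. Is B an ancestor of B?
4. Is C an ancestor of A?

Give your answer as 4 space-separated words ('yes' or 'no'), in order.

After op 1 (commit): HEAD=main@B [main=B]
After op 2 (branch): HEAD=main@B [main=B topic=B]
After op 3 (branch): HEAD=main@B [main=B topic=B work=B]
After op 4 (branch): HEAD=main@B [dev=B main=B topic=B work=B]
After op 5 (checkout): HEAD=dev@B [dev=B main=B topic=B work=B]
After op 6 (commit): HEAD=dev@C [dev=C main=B topic=B work=B]
After op 7 (checkout): HEAD=work@B [dev=C main=B topic=B work=B]
After op 8 (checkout): HEAD=dev@C [dev=C main=B topic=B work=B]
ancestors(C) = {A,B,C}; A in? yes
ancestors(C) = {A,B,C}; C in? yes
ancestors(B) = {A,B}; B in? yes
ancestors(A) = {A}; C in? no

Answer: yes yes yes no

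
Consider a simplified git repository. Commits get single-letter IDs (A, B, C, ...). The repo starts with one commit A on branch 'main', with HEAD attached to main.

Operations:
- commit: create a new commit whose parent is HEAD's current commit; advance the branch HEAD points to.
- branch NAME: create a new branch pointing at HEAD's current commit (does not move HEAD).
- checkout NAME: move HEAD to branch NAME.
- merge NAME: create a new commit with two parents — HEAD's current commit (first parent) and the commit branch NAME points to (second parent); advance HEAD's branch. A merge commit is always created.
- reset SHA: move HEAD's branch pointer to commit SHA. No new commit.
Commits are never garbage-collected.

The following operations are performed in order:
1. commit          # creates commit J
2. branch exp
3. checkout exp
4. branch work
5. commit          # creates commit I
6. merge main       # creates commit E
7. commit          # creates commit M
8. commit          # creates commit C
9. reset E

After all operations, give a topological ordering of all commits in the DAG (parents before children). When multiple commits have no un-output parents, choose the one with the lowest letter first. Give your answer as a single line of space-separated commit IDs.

Answer: A J I E M C

Derivation:
After op 1 (commit): HEAD=main@J [main=J]
After op 2 (branch): HEAD=main@J [exp=J main=J]
After op 3 (checkout): HEAD=exp@J [exp=J main=J]
After op 4 (branch): HEAD=exp@J [exp=J main=J work=J]
After op 5 (commit): HEAD=exp@I [exp=I main=J work=J]
After op 6 (merge): HEAD=exp@E [exp=E main=J work=J]
After op 7 (commit): HEAD=exp@M [exp=M main=J work=J]
After op 8 (commit): HEAD=exp@C [exp=C main=J work=J]
After op 9 (reset): HEAD=exp@E [exp=E main=J work=J]
commit A: parents=[]
commit C: parents=['M']
commit E: parents=['I', 'J']
commit I: parents=['J']
commit J: parents=['A']
commit M: parents=['E']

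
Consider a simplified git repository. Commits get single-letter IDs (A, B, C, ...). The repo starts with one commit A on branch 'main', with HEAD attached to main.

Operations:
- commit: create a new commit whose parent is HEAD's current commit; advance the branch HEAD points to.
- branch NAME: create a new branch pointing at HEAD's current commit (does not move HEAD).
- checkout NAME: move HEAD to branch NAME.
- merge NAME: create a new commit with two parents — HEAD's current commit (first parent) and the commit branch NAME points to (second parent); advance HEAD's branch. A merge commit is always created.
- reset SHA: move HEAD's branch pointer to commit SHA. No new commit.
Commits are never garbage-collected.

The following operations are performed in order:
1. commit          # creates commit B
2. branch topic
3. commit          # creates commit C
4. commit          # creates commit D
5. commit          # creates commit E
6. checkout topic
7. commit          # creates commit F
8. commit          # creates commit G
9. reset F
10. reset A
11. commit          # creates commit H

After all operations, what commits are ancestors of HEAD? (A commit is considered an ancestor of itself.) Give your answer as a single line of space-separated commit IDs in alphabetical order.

Answer: A H

Derivation:
After op 1 (commit): HEAD=main@B [main=B]
After op 2 (branch): HEAD=main@B [main=B topic=B]
After op 3 (commit): HEAD=main@C [main=C topic=B]
After op 4 (commit): HEAD=main@D [main=D topic=B]
After op 5 (commit): HEAD=main@E [main=E topic=B]
After op 6 (checkout): HEAD=topic@B [main=E topic=B]
After op 7 (commit): HEAD=topic@F [main=E topic=F]
After op 8 (commit): HEAD=topic@G [main=E topic=G]
After op 9 (reset): HEAD=topic@F [main=E topic=F]
After op 10 (reset): HEAD=topic@A [main=E topic=A]
After op 11 (commit): HEAD=topic@H [main=E topic=H]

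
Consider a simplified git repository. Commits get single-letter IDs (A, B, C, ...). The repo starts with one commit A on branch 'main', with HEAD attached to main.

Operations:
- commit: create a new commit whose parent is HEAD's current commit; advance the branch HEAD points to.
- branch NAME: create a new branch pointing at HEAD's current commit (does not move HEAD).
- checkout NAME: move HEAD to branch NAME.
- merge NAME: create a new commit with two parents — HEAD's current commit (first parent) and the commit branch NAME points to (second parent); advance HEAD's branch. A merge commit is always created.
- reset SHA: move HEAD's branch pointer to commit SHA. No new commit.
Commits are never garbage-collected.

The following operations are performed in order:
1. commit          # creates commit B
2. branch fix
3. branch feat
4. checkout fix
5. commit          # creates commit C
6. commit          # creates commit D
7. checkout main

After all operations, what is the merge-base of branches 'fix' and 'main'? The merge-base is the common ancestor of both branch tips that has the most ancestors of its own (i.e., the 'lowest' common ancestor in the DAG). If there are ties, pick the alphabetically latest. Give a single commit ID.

Answer: B

Derivation:
After op 1 (commit): HEAD=main@B [main=B]
After op 2 (branch): HEAD=main@B [fix=B main=B]
After op 3 (branch): HEAD=main@B [feat=B fix=B main=B]
After op 4 (checkout): HEAD=fix@B [feat=B fix=B main=B]
After op 5 (commit): HEAD=fix@C [feat=B fix=C main=B]
After op 6 (commit): HEAD=fix@D [feat=B fix=D main=B]
After op 7 (checkout): HEAD=main@B [feat=B fix=D main=B]
ancestors(fix=D): ['A', 'B', 'C', 'D']
ancestors(main=B): ['A', 'B']
common: ['A', 'B']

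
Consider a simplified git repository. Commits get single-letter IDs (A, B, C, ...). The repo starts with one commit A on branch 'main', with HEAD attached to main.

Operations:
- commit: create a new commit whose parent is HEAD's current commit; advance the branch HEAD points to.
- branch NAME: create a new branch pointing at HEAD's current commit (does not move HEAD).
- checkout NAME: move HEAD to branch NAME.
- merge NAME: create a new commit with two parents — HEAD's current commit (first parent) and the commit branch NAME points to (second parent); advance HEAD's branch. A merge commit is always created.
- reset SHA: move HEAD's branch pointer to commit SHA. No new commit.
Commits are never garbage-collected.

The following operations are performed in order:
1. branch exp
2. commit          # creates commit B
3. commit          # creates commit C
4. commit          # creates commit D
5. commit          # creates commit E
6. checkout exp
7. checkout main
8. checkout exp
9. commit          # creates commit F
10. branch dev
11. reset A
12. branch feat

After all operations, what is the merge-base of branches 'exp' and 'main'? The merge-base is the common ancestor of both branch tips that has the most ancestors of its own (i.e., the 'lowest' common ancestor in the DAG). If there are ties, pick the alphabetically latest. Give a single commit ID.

Answer: A

Derivation:
After op 1 (branch): HEAD=main@A [exp=A main=A]
After op 2 (commit): HEAD=main@B [exp=A main=B]
After op 3 (commit): HEAD=main@C [exp=A main=C]
After op 4 (commit): HEAD=main@D [exp=A main=D]
After op 5 (commit): HEAD=main@E [exp=A main=E]
After op 6 (checkout): HEAD=exp@A [exp=A main=E]
After op 7 (checkout): HEAD=main@E [exp=A main=E]
After op 8 (checkout): HEAD=exp@A [exp=A main=E]
After op 9 (commit): HEAD=exp@F [exp=F main=E]
After op 10 (branch): HEAD=exp@F [dev=F exp=F main=E]
After op 11 (reset): HEAD=exp@A [dev=F exp=A main=E]
After op 12 (branch): HEAD=exp@A [dev=F exp=A feat=A main=E]
ancestors(exp=A): ['A']
ancestors(main=E): ['A', 'B', 'C', 'D', 'E']
common: ['A']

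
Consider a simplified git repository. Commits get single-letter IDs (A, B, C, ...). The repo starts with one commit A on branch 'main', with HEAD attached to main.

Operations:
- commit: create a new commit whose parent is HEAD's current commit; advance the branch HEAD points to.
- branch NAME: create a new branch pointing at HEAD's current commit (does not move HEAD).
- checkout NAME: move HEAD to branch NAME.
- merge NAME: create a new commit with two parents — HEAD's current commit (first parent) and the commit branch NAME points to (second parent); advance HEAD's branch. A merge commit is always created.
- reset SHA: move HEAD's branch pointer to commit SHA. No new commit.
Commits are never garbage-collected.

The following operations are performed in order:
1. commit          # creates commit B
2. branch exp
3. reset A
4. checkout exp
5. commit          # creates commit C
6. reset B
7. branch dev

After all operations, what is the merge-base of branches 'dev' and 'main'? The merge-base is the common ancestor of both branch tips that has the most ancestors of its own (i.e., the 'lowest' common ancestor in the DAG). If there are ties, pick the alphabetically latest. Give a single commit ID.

After op 1 (commit): HEAD=main@B [main=B]
After op 2 (branch): HEAD=main@B [exp=B main=B]
After op 3 (reset): HEAD=main@A [exp=B main=A]
After op 4 (checkout): HEAD=exp@B [exp=B main=A]
After op 5 (commit): HEAD=exp@C [exp=C main=A]
After op 6 (reset): HEAD=exp@B [exp=B main=A]
After op 7 (branch): HEAD=exp@B [dev=B exp=B main=A]
ancestors(dev=B): ['A', 'B']
ancestors(main=A): ['A']
common: ['A']

Answer: A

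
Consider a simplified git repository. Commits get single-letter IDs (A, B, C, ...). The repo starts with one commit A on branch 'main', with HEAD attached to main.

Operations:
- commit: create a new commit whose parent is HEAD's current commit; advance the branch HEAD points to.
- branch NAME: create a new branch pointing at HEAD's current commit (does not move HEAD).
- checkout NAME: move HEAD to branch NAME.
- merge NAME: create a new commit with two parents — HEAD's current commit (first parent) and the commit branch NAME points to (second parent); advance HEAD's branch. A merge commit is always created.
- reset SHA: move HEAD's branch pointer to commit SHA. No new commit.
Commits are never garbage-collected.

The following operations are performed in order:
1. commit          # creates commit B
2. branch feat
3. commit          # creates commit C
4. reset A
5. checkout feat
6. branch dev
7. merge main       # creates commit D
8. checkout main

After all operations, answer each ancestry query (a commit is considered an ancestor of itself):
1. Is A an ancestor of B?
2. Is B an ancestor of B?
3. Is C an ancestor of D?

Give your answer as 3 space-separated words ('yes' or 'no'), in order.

Answer: yes yes no

Derivation:
After op 1 (commit): HEAD=main@B [main=B]
After op 2 (branch): HEAD=main@B [feat=B main=B]
After op 3 (commit): HEAD=main@C [feat=B main=C]
After op 4 (reset): HEAD=main@A [feat=B main=A]
After op 5 (checkout): HEAD=feat@B [feat=B main=A]
After op 6 (branch): HEAD=feat@B [dev=B feat=B main=A]
After op 7 (merge): HEAD=feat@D [dev=B feat=D main=A]
After op 8 (checkout): HEAD=main@A [dev=B feat=D main=A]
ancestors(B) = {A,B}; A in? yes
ancestors(B) = {A,B}; B in? yes
ancestors(D) = {A,B,D}; C in? no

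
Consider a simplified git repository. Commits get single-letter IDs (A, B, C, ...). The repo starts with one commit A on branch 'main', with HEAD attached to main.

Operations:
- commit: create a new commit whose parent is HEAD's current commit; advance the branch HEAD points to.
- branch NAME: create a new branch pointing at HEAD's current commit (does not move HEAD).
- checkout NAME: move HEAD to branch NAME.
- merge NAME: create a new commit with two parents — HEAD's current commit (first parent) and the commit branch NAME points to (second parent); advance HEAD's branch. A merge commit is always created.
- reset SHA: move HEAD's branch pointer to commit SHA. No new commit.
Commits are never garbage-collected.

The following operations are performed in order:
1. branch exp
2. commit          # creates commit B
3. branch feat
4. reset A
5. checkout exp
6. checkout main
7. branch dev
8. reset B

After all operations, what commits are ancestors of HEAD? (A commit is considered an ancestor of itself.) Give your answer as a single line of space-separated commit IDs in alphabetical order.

After op 1 (branch): HEAD=main@A [exp=A main=A]
After op 2 (commit): HEAD=main@B [exp=A main=B]
After op 3 (branch): HEAD=main@B [exp=A feat=B main=B]
After op 4 (reset): HEAD=main@A [exp=A feat=B main=A]
After op 5 (checkout): HEAD=exp@A [exp=A feat=B main=A]
After op 6 (checkout): HEAD=main@A [exp=A feat=B main=A]
After op 7 (branch): HEAD=main@A [dev=A exp=A feat=B main=A]
After op 8 (reset): HEAD=main@B [dev=A exp=A feat=B main=B]

Answer: A B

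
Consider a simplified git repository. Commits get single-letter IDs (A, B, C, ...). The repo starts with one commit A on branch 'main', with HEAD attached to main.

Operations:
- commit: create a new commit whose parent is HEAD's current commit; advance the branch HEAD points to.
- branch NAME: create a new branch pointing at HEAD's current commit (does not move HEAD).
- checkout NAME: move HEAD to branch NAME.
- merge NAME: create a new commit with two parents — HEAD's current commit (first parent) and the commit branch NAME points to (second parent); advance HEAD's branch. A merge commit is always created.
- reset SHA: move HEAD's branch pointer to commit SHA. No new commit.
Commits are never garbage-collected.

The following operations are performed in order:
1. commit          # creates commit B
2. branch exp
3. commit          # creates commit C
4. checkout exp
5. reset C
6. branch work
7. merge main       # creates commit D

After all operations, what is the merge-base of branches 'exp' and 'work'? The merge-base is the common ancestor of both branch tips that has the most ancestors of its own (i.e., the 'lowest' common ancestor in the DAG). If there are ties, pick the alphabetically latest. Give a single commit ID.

Answer: C

Derivation:
After op 1 (commit): HEAD=main@B [main=B]
After op 2 (branch): HEAD=main@B [exp=B main=B]
After op 3 (commit): HEAD=main@C [exp=B main=C]
After op 4 (checkout): HEAD=exp@B [exp=B main=C]
After op 5 (reset): HEAD=exp@C [exp=C main=C]
After op 6 (branch): HEAD=exp@C [exp=C main=C work=C]
After op 7 (merge): HEAD=exp@D [exp=D main=C work=C]
ancestors(exp=D): ['A', 'B', 'C', 'D']
ancestors(work=C): ['A', 'B', 'C']
common: ['A', 'B', 'C']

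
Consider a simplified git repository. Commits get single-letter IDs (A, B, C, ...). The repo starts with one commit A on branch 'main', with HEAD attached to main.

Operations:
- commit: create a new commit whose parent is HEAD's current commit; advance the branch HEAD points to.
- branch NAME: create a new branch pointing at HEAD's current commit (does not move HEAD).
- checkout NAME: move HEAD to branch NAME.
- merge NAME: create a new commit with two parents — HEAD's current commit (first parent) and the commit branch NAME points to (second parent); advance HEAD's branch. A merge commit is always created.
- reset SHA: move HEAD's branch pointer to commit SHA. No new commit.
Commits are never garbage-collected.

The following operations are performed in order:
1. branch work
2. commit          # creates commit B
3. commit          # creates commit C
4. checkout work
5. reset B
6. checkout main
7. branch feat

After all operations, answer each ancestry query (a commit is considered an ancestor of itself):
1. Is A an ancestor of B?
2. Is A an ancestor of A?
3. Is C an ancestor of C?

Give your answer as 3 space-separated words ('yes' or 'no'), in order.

Answer: yes yes yes

Derivation:
After op 1 (branch): HEAD=main@A [main=A work=A]
After op 2 (commit): HEAD=main@B [main=B work=A]
After op 3 (commit): HEAD=main@C [main=C work=A]
After op 4 (checkout): HEAD=work@A [main=C work=A]
After op 5 (reset): HEAD=work@B [main=C work=B]
After op 6 (checkout): HEAD=main@C [main=C work=B]
After op 7 (branch): HEAD=main@C [feat=C main=C work=B]
ancestors(B) = {A,B}; A in? yes
ancestors(A) = {A}; A in? yes
ancestors(C) = {A,B,C}; C in? yes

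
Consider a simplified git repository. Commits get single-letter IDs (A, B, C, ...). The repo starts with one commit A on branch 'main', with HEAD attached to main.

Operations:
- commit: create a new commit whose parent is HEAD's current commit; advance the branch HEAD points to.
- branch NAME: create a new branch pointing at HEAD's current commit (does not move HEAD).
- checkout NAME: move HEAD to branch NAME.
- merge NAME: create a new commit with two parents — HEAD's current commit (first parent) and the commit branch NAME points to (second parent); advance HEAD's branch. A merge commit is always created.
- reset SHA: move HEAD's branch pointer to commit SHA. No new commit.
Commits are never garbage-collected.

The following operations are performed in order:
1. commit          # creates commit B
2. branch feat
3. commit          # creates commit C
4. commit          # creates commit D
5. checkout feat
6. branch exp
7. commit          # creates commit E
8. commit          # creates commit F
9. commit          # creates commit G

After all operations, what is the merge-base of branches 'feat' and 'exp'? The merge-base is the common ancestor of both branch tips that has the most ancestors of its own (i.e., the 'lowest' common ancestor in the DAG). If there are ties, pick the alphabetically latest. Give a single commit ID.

After op 1 (commit): HEAD=main@B [main=B]
After op 2 (branch): HEAD=main@B [feat=B main=B]
After op 3 (commit): HEAD=main@C [feat=B main=C]
After op 4 (commit): HEAD=main@D [feat=B main=D]
After op 5 (checkout): HEAD=feat@B [feat=B main=D]
After op 6 (branch): HEAD=feat@B [exp=B feat=B main=D]
After op 7 (commit): HEAD=feat@E [exp=B feat=E main=D]
After op 8 (commit): HEAD=feat@F [exp=B feat=F main=D]
After op 9 (commit): HEAD=feat@G [exp=B feat=G main=D]
ancestors(feat=G): ['A', 'B', 'E', 'F', 'G']
ancestors(exp=B): ['A', 'B']
common: ['A', 'B']

Answer: B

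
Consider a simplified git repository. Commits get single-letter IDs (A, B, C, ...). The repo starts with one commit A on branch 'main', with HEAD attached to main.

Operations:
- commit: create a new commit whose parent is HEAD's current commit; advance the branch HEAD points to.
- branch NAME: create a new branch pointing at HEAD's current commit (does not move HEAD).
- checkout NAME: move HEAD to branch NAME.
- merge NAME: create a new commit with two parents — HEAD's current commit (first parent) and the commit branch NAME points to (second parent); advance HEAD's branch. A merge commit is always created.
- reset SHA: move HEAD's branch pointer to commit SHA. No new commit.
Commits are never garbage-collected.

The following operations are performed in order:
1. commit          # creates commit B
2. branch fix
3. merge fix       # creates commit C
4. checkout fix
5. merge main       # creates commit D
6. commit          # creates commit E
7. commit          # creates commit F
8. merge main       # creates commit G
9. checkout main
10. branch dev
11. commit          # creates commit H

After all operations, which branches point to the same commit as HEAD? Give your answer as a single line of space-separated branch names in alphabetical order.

After op 1 (commit): HEAD=main@B [main=B]
After op 2 (branch): HEAD=main@B [fix=B main=B]
After op 3 (merge): HEAD=main@C [fix=B main=C]
After op 4 (checkout): HEAD=fix@B [fix=B main=C]
After op 5 (merge): HEAD=fix@D [fix=D main=C]
After op 6 (commit): HEAD=fix@E [fix=E main=C]
After op 7 (commit): HEAD=fix@F [fix=F main=C]
After op 8 (merge): HEAD=fix@G [fix=G main=C]
After op 9 (checkout): HEAD=main@C [fix=G main=C]
After op 10 (branch): HEAD=main@C [dev=C fix=G main=C]
After op 11 (commit): HEAD=main@H [dev=C fix=G main=H]

Answer: main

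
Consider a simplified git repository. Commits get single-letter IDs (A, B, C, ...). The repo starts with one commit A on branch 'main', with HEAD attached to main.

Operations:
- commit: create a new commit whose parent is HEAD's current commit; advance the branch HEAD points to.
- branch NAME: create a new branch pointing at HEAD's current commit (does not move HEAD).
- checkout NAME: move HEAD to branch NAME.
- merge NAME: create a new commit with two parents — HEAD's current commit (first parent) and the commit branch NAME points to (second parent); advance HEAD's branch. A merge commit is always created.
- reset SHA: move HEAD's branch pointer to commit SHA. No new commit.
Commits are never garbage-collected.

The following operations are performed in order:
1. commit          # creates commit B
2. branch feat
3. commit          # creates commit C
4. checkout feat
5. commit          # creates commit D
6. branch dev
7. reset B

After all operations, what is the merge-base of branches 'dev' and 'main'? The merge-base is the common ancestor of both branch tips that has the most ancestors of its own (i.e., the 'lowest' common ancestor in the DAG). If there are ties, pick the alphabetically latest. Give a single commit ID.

Answer: B

Derivation:
After op 1 (commit): HEAD=main@B [main=B]
After op 2 (branch): HEAD=main@B [feat=B main=B]
After op 3 (commit): HEAD=main@C [feat=B main=C]
After op 4 (checkout): HEAD=feat@B [feat=B main=C]
After op 5 (commit): HEAD=feat@D [feat=D main=C]
After op 6 (branch): HEAD=feat@D [dev=D feat=D main=C]
After op 7 (reset): HEAD=feat@B [dev=D feat=B main=C]
ancestors(dev=D): ['A', 'B', 'D']
ancestors(main=C): ['A', 'B', 'C']
common: ['A', 'B']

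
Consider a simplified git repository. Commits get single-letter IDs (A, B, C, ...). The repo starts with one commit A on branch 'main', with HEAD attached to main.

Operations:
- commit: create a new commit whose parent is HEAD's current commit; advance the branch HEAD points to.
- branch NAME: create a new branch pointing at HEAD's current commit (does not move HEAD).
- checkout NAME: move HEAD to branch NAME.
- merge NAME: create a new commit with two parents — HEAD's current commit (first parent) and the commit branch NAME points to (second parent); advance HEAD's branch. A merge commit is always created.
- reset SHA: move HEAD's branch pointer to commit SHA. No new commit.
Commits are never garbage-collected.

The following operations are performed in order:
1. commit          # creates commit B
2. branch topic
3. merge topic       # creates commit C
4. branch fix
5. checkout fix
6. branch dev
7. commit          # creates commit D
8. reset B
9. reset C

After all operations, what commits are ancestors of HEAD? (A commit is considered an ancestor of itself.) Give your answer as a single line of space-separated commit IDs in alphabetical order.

Answer: A B C

Derivation:
After op 1 (commit): HEAD=main@B [main=B]
After op 2 (branch): HEAD=main@B [main=B topic=B]
After op 3 (merge): HEAD=main@C [main=C topic=B]
After op 4 (branch): HEAD=main@C [fix=C main=C topic=B]
After op 5 (checkout): HEAD=fix@C [fix=C main=C topic=B]
After op 6 (branch): HEAD=fix@C [dev=C fix=C main=C topic=B]
After op 7 (commit): HEAD=fix@D [dev=C fix=D main=C topic=B]
After op 8 (reset): HEAD=fix@B [dev=C fix=B main=C topic=B]
After op 9 (reset): HEAD=fix@C [dev=C fix=C main=C topic=B]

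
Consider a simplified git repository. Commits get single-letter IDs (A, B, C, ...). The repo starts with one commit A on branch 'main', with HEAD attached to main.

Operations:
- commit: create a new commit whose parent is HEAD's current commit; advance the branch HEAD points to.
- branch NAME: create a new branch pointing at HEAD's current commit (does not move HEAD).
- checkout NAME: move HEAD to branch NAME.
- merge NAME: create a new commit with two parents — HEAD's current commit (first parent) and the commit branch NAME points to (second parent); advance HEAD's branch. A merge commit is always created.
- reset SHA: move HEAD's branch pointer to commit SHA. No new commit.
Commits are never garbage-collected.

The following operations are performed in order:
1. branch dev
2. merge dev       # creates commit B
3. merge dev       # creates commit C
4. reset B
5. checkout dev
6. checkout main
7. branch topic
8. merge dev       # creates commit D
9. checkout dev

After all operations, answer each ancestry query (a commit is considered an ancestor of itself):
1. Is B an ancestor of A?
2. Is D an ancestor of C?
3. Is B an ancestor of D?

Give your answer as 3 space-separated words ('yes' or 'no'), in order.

After op 1 (branch): HEAD=main@A [dev=A main=A]
After op 2 (merge): HEAD=main@B [dev=A main=B]
After op 3 (merge): HEAD=main@C [dev=A main=C]
After op 4 (reset): HEAD=main@B [dev=A main=B]
After op 5 (checkout): HEAD=dev@A [dev=A main=B]
After op 6 (checkout): HEAD=main@B [dev=A main=B]
After op 7 (branch): HEAD=main@B [dev=A main=B topic=B]
After op 8 (merge): HEAD=main@D [dev=A main=D topic=B]
After op 9 (checkout): HEAD=dev@A [dev=A main=D topic=B]
ancestors(A) = {A}; B in? no
ancestors(C) = {A,B,C}; D in? no
ancestors(D) = {A,B,D}; B in? yes

Answer: no no yes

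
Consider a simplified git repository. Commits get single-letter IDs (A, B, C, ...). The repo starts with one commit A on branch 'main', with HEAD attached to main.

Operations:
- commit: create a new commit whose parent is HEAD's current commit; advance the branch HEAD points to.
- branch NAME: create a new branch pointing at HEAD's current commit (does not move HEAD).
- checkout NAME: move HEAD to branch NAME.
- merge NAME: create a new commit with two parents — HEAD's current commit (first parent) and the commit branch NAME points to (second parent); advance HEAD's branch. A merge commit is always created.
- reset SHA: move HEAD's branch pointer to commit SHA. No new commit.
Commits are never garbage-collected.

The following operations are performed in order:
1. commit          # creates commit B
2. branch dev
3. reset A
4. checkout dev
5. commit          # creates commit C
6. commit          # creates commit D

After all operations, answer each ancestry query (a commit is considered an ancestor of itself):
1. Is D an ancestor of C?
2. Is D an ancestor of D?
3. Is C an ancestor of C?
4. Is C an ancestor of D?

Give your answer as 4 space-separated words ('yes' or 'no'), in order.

After op 1 (commit): HEAD=main@B [main=B]
After op 2 (branch): HEAD=main@B [dev=B main=B]
After op 3 (reset): HEAD=main@A [dev=B main=A]
After op 4 (checkout): HEAD=dev@B [dev=B main=A]
After op 5 (commit): HEAD=dev@C [dev=C main=A]
After op 6 (commit): HEAD=dev@D [dev=D main=A]
ancestors(C) = {A,B,C}; D in? no
ancestors(D) = {A,B,C,D}; D in? yes
ancestors(C) = {A,B,C}; C in? yes
ancestors(D) = {A,B,C,D}; C in? yes

Answer: no yes yes yes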